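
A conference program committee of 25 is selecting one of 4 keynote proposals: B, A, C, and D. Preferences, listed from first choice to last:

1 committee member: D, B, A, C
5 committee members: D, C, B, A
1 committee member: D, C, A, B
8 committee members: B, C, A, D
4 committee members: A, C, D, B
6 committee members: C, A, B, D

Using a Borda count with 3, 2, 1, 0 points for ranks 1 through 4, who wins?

B: 1·2 + 5·1 + 1·0 + 8·3 + 4·0 + 6·1 = 37
A: 1·1 + 5·0 + 1·1 + 8·1 + 4·3 + 6·2 = 34
C: 1·0 + 5·2 + 1·2 + 8·2 + 4·2 + 6·3 = 54
D: 1·3 + 5·3 + 1·3 + 8·0 + 4·1 + 6·0 = 25
C has the highest Borda score (54).

C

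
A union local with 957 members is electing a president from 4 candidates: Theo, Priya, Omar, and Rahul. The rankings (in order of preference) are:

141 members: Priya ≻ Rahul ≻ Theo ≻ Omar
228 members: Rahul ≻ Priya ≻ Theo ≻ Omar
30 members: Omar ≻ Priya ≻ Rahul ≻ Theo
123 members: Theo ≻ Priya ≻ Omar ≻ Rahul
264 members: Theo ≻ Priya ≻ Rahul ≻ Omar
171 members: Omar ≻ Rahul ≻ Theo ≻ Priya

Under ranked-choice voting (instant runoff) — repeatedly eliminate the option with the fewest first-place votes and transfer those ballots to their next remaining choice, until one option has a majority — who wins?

Rahul

Round 1: Theo 387, Priya 141, Omar 201, Rahul 228. Eliminate Priya.
Round 2: Theo 387, Omar 201, Rahul 369. Eliminate Omar.
Round 3: Theo 387, Rahul 570. Rahul has a majority.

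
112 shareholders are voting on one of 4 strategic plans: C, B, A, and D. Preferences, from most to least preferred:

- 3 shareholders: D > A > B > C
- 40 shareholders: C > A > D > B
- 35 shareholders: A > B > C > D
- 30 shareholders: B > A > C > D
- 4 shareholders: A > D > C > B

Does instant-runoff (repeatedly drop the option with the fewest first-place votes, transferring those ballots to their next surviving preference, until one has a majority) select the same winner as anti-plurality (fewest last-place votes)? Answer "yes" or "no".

Instant-runoff — R1 C 40, B 30, A 39, D 3 (D out); R2 C 40, B 30, A 42 (B out); R3 C 40, A 72 (A winner). Winner: A.
Anti-plurality — last-place votes: C 3, B 44, A 0, D 65. Winner: A.
The two methods agree.

yes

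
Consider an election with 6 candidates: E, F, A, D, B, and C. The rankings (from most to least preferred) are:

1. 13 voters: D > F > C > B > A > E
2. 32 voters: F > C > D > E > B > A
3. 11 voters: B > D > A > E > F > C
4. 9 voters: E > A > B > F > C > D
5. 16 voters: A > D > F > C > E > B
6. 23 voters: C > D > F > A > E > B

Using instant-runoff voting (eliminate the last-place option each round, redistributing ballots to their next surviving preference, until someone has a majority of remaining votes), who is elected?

D

Round 1: E 9, F 32, A 16, D 13, B 11, C 23. Eliminate E.
Round 2: F 32, A 25, D 13, B 11, C 23. Eliminate B.
Round 3: F 32, A 25, D 24, C 23. Eliminate C.
Round 4: F 32, A 25, D 47. Eliminate A.
Round 5: F 41, D 63. D has a majority.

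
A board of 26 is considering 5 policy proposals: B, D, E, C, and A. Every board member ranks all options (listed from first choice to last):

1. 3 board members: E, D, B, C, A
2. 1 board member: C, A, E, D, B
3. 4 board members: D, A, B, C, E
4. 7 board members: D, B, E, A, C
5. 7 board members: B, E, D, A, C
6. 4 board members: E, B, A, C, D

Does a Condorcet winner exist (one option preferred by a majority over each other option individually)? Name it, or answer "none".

none

Checking pairwise contests:
D beats B 15–11.
E beats D 15–11.
B beats E 18–8.
B beats C 25–1.
B beats A 21–5.
Every option loses at least one head-to-head, so there is no Condorcet winner.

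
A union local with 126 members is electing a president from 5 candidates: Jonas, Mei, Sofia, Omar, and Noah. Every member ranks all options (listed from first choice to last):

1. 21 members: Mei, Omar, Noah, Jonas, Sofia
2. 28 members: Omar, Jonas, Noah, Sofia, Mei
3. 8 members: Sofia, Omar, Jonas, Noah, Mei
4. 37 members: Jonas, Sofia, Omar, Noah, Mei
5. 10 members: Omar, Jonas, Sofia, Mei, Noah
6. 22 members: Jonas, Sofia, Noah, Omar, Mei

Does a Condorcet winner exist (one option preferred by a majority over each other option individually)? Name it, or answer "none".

Checking pairwise contests:
Omar beats Jonas 67–59.
Jonas beats Mei 105–21.
Jonas beats Sofia 118–8.
Sofia beats Omar 67–59.
Jonas beats Noah 105–21.
Every option loses at least one head-to-head, so there is no Condorcet winner.

none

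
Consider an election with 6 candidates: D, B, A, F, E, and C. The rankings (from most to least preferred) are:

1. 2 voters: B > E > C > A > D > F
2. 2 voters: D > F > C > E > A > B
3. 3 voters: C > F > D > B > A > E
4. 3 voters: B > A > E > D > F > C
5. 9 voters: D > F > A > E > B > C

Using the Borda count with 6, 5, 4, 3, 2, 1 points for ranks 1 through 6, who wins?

D

D: 2·2 + 2·6 + 3·4 + 3·3 + 9·6 = 91
B: 2·6 + 2·1 + 3·3 + 3·6 + 9·2 = 59
A: 2·3 + 2·2 + 3·2 + 3·5 + 9·4 = 67
F: 2·1 + 2·5 + 3·5 + 3·2 + 9·5 = 78
E: 2·5 + 2·3 + 3·1 + 3·4 + 9·3 = 58
C: 2·4 + 2·4 + 3·6 + 3·1 + 9·1 = 46
D has the highest Borda score (91).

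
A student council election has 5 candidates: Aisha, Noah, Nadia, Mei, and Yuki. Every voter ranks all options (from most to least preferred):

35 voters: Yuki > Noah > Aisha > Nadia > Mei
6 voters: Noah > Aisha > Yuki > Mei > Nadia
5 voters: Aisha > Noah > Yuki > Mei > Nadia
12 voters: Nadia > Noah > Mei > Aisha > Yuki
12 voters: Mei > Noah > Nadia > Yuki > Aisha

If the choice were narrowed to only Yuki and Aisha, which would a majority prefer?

Voters preferring Yuki to Aisha: 47; preferring Aisha to Yuki: 23.
Yuki wins the head-to-head.

Yuki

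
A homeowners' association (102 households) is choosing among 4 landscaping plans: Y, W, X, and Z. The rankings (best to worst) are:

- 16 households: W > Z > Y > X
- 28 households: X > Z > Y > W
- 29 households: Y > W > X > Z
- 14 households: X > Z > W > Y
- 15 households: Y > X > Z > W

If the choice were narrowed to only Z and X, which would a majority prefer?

X

Voters preferring Z to X: 16; preferring X to Z: 86.
X wins the head-to-head.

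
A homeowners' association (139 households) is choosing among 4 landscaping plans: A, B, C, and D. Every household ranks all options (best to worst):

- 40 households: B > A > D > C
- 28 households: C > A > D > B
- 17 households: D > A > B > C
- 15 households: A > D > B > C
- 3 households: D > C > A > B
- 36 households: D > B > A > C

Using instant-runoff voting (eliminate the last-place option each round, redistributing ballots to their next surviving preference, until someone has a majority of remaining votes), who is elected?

Round 1: A 15, B 40, C 28, D 56. Eliminate A.
Round 2: B 40, C 28, D 71. D has a majority.

D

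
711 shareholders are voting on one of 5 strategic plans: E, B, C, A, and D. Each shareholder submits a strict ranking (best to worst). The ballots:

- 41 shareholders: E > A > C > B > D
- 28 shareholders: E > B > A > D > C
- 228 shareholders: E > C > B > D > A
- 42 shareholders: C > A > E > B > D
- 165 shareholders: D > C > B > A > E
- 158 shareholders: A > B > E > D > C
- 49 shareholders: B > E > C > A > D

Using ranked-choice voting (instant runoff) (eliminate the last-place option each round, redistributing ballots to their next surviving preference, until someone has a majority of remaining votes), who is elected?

Round 1: E 297, B 49, C 42, A 158, D 165. Eliminate C.
Round 2: E 297, B 49, A 200, D 165. Eliminate B.
Round 3: E 346, A 200, D 165. Eliminate D.
Round 4: E 346, A 365. A has a majority.

A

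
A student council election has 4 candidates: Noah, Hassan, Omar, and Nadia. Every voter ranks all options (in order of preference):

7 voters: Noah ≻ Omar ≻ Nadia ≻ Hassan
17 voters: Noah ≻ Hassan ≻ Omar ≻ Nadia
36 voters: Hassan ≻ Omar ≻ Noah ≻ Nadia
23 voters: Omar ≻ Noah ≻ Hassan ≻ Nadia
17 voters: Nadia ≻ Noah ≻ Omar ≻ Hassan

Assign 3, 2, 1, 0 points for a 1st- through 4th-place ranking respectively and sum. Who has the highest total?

Noah: 7·3 + 17·3 + 36·1 + 23·2 + 17·2 = 188
Hassan: 7·0 + 17·2 + 36·3 + 23·1 + 17·0 = 165
Omar: 7·2 + 17·1 + 36·2 + 23·3 + 17·1 = 189
Nadia: 7·1 + 17·0 + 36·0 + 23·0 + 17·3 = 58
Omar has the highest Borda score (189).

Omar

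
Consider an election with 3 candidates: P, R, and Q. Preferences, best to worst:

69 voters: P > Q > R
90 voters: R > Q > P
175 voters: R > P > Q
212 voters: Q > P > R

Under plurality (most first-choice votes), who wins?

R

First-place votes: P 69, R 265, Q 212.
R has the most first-place votes.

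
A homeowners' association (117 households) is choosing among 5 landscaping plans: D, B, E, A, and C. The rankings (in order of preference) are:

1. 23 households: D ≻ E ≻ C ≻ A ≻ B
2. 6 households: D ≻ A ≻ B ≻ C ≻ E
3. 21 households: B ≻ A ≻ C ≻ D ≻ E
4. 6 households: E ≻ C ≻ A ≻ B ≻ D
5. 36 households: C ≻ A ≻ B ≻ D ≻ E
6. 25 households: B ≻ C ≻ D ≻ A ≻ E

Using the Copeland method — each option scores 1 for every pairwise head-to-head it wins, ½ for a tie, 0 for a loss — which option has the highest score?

D: beats E; loses to B, A, and C → score 1.
B: beats D and E; loses to A and C → score 2.
E: loses to D, B, A, and C → score 0.
A: beats D, B, and E; loses to C → score 3.
C: beats D, B, E, and A → score 4.
C has the best pairwise record.

C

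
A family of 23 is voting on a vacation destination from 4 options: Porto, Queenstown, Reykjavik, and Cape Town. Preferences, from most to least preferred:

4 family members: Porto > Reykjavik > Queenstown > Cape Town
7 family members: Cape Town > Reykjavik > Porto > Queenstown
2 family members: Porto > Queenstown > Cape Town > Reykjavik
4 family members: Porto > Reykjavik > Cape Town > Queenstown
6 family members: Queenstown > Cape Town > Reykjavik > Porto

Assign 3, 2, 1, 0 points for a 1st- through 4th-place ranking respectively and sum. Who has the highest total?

Porto: 4·3 + 7·1 + 2·3 + 4·3 + 6·0 = 37
Queenstown: 4·1 + 7·0 + 2·2 + 4·0 + 6·3 = 26
Reykjavik: 4·2 + 7·2 + 2·0 + 4·2 + 6·1 = 36
Cape Town: 4·0 + 7·3 + 2·1 + 4·1 + 6·2 = 39
Cape Town has the highest Borda score (39).

Cape Town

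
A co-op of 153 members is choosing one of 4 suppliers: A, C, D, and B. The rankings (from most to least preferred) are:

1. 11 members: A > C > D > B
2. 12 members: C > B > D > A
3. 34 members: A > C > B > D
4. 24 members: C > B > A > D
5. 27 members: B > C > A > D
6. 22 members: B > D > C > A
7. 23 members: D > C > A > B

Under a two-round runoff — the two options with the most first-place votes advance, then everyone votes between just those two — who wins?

Round 1 first-place votes: A 45, C 36, D 23, B 49.
B and A advance.
Runoff: B is preferred to A by 85 voters; A by 68.
B wins the runoff.

B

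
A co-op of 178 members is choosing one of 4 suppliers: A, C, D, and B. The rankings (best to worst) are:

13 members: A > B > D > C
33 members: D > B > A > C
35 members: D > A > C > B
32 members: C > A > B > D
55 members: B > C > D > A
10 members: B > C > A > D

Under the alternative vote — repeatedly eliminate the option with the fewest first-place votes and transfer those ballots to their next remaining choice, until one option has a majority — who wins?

Round 1: A 13, C 32, D 68, B 65. Eliminate A.
Round 2: C 32, D 68, B 78. Eliminate C.
Round 3: D 68, B 110. B has a majority.

B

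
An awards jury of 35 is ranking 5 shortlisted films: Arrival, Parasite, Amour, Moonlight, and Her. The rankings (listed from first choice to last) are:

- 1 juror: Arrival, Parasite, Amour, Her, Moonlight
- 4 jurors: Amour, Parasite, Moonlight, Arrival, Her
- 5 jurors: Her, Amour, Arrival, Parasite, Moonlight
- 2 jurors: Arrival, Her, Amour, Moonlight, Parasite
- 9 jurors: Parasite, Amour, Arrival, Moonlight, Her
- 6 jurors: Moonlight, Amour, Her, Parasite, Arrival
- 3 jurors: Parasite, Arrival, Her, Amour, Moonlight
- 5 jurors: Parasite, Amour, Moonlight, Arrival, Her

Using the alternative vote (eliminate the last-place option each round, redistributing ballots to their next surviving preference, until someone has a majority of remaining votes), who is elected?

Parasite

Round 1: Arrival 3, Parasite 17, Amour 4, Moonlight 6, Her 5. Eliminate Arrival.
Round 2: Parasite 18, Amour 4, Moonlight 6, Her 7. Parasite has a majority.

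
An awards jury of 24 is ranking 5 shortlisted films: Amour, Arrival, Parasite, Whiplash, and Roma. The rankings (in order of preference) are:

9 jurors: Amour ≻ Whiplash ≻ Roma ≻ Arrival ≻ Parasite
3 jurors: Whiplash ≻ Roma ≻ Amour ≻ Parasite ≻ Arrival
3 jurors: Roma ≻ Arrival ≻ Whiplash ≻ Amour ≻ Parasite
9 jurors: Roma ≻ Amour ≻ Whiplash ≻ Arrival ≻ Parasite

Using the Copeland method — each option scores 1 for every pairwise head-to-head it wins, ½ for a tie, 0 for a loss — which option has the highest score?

Amour: beats Arrival, Parasite, and Whiplash; loses to Roma → score 3.
Arrival: beats Parasite; loses to Amour, Whiplash, and Roma → score 1.
Parasite: loses to Amour, Arrival, Whiplash, and Roma → score 0.
Whiplash: beats Arrival and Parasite; ties Roma; loses to Amour → score 2.5.
Roma: beats Amour, Arrival, and Parasite; ties Whiplash → score 3.5.
Roma has the best pairwise record.

Roma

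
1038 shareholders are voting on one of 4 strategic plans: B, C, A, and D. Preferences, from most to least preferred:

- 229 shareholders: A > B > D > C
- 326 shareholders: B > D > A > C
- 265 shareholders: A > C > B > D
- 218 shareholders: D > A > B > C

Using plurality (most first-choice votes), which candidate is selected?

A

First-place votes: B 326, C 0, A 494, D 218.
A has the most first-place votes.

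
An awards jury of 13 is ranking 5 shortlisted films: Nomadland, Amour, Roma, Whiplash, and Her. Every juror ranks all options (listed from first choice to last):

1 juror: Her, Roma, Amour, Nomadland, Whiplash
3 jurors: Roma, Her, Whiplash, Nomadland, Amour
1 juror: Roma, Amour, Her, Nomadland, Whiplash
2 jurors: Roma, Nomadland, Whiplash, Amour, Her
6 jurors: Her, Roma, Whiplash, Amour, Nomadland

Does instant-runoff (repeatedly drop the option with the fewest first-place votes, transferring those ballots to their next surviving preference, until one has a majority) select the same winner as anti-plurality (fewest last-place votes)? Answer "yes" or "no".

no

Instant-runoff — R1 Nomadland 0, Amour 0, Roma 6, Whiplash 0, Her 7 (Her winner). Winner: Her.
Anti-plurality — last-place votes: Nomadland 6, Amour 3, Roma 0, Whiplash 2, Her 2. Winner: Roma.
The two methods disagree.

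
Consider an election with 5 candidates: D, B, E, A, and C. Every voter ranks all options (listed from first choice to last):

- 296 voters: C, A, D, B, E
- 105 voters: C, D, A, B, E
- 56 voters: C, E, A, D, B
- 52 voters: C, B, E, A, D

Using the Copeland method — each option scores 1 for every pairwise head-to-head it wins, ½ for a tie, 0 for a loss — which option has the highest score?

C

D: beats B and E; loses to A and C → score 2.
B: beats E; loses to D, A, and C → score 1.
E: loses to D, B, A, and C → score 0.
A: beats D, B, and E; loses to C → score 3.
C: beats D, B, E, and A → score 4.
C has the best pairwise record.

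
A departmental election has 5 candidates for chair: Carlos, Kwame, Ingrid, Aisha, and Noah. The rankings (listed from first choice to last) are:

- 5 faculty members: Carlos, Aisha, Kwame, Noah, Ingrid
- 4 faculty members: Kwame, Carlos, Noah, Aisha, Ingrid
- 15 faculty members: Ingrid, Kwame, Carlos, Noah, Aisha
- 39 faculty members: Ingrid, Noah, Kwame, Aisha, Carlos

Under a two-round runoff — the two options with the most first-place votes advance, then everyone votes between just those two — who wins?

Round 1 first-place votes: Carlos 5, Kwame 4, Ingrid 54, Aisha 0, Noah 0.
Ingrid and Carlos advance.
Runoff: Ingrid is preferred to Carlos by 54 voters; Carlos by 9.
Ingrid wins the runoff.

Ingrid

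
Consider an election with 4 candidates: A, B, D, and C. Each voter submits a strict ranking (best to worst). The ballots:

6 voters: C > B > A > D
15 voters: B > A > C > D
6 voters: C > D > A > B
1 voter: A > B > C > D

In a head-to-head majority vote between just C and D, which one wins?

C

Voters preferring C to D: 28; preferring D to C: 0.
C wins the head-to-head.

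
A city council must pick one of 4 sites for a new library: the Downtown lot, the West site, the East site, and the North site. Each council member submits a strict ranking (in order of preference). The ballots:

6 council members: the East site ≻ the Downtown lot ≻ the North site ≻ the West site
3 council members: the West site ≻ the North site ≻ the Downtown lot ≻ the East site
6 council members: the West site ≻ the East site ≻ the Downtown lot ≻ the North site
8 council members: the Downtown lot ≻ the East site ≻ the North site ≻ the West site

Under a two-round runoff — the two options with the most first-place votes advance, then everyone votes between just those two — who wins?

Round 1 first-place votes: the Downtown lot 8, the West site 9, the East site 6, the North site 0.
the West site and the Downtown lot advance.
Runoff: the West site is preferred to the Downtown lot by 9 voters; the Downtown lot by 14.
the Downtown lot wins the runoff.

the Downtown lot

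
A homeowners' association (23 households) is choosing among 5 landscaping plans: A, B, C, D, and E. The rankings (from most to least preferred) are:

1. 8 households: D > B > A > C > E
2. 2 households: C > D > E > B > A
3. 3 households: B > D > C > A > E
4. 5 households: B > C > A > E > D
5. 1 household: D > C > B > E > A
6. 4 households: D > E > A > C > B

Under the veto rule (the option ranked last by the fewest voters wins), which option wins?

C

Last-place votes: A 3, B 4, C 0, D 5, E 11.
C is ranked last by the fewest voters, so C wins.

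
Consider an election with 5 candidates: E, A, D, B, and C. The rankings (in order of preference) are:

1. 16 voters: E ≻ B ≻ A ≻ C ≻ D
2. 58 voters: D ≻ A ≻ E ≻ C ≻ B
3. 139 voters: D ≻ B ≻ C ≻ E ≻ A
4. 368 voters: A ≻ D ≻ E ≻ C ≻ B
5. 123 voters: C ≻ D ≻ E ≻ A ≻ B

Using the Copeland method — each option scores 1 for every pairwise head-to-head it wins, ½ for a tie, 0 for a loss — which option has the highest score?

A

E: beats B and C; loses to A and D → score 2.
A: beats E, D, B, and C → score 4.
D: beats E, B, and C; loses to A → score 3.
B: loses to E, A, D, and C → score 0.
C: beats B; loses to E, A, and D → score 1.
A has the best pairwise record.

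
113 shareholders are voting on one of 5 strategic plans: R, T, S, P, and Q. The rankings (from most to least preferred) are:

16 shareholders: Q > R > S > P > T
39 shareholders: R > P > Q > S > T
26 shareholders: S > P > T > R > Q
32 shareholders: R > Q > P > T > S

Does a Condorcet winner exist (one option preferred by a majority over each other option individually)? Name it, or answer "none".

R

R vs T: 87–26 for R.
R vs S: 87–26 for R.
R vs P: 87–26 for R.
R vs Q: 97–16 for R.
R beats every other option head-to-head.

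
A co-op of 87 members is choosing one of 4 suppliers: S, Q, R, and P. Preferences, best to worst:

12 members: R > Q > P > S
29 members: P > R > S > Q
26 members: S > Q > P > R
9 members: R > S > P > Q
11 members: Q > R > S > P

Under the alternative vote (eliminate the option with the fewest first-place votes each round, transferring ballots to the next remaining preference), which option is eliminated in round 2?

Round 1: S 26, Q 11, R 21, P 29. Eliminate Q.
Round 2: S 26, R 32, P 29. Eliminate S.

S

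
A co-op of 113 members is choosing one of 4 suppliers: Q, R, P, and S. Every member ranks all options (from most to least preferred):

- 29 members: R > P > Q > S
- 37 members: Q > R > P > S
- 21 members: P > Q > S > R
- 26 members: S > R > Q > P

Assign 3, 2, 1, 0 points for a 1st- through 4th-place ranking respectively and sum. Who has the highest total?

Q: 29·1 + 37·3 + 21·2 + 26·1 = 208
R: 29·3 + 37·2 + 21·0 + 26·2 = 213
P: 29·2 + 37·1 + 21·3 + 26·0 = 158
S: 29·0 + 37·0 + 21·1 + 26·3 = 99
R has the highest Borda score (213).

R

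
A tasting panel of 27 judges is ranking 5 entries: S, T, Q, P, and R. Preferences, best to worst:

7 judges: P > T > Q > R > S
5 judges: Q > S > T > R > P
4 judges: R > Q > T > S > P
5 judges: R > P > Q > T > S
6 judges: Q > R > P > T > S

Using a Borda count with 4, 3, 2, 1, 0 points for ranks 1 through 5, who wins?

S: 7·0 + 5·3 + 4·1 + 5·0 + 6·0 = 19
T: 7·3 + 5·2 + 4·2 + 5·1 + 6·1 = 50
Q: 7·2 + 5·4 + 4·3 + 5·2 + 6·4 = 80
P: 7·4 + 5·0 + 4·0 + 5·3 + 6·2 = 55
R: 7·1 + 5·1 + 4·4 + 5·4 + 6·3 = 66
Q has the highest Borda score (80).

Q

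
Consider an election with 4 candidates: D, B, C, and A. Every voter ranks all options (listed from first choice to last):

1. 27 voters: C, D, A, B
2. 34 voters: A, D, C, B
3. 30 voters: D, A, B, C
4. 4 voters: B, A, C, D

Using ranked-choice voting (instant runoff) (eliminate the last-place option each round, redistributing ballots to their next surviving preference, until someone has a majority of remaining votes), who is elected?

Round 1: D 30, B 4, C 27, A 34. Eliminate B.
Round 2: D 30, C 27, A 38. Eliminate C.
Round 3: D 57, A 38. D has a majority.

D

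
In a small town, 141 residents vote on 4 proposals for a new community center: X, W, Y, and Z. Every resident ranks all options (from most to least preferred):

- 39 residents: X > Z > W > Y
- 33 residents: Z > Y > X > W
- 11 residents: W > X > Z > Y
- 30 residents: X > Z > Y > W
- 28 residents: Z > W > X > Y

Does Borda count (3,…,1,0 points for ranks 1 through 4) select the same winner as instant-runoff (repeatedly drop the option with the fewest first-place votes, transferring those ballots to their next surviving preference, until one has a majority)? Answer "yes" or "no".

Borda — scores: X 290, W 128, Y 96, Z 332. Winner: Z.
Instant-runoff — R1 X 69, W 11, Y 0, Z 61 (Y out); R2 X 69, W 11, Z 61 (W out); R3 X 80, Z 61 (X winner). Winner: X.
The two methods disagree.

no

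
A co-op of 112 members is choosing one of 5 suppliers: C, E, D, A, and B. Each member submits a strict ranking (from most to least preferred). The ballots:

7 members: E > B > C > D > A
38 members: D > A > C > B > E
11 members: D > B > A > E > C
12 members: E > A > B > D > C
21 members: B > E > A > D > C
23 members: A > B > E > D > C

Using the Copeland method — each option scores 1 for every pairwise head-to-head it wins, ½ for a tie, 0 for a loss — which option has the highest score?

C: loses to E, D, A, and B → score 0.
E: beats C and D; loses to A and B → score 2.
D: beats C; ties A; loses to E and B → score 1.5.
A: beats C, E, and B; ties D → score 3.5.
B: beats C, E, and D; loses to A → score 3.
A has the best pairwise record.

A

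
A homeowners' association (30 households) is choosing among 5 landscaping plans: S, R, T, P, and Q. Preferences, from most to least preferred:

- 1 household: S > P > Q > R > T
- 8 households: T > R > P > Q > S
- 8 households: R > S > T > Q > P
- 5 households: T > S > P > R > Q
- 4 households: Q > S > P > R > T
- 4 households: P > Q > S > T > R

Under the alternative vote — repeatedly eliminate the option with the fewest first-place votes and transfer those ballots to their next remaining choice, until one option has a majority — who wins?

T

Round 1: S 1, R 8, T 13, P 4, Q 4. Eliminate S.
Round 2: R 8, T 13, P 5, Q 4. Eliminate Q.
Round 3: R 8, T 13, P 9. Eliminate R.
Round 4: T 21, P 9. T has a majority.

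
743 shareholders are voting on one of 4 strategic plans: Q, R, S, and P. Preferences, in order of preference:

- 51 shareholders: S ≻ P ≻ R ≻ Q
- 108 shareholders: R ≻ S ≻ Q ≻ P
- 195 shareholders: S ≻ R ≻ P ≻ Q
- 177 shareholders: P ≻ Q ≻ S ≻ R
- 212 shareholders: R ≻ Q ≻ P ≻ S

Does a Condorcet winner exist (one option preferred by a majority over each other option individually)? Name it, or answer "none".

Checking pairwise contests:
R beats Q 566–177.
S beats R 423–320.
Q beats S 389–354.
R beats P 515–228.
Every option loses at least one head-to-head, so there is no Condorcet winner.

none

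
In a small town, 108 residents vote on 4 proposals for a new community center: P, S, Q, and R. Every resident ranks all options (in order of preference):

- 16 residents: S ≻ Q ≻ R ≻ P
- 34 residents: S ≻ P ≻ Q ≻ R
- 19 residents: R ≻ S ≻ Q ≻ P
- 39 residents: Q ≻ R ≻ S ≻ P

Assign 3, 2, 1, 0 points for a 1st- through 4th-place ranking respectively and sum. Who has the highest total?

S

P: 16·0 + 34·2 + 19·0 + 39·0 = 68
S: 16·3 + 34·3 + 19·2 + 39·1 = 227
Q: 16·2 + 34·1 + 19·1 + 39·3 = 202
R: 16·1 + 34·0 + 19·3 + 39·2 = 151
S has the highest Borda score (227).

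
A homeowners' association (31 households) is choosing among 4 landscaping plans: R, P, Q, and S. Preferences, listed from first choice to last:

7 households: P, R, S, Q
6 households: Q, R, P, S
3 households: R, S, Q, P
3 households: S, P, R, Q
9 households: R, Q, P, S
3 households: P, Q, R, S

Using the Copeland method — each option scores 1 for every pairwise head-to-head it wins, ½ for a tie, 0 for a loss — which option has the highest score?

R

R: beats P, Q, and S → score 3.
P: beats S; loses to R and Q → score 1.
Q: beats P and S; loses to R → score 2.
S: loses to R, P, and Q → score 0.
R has the best pairwise record.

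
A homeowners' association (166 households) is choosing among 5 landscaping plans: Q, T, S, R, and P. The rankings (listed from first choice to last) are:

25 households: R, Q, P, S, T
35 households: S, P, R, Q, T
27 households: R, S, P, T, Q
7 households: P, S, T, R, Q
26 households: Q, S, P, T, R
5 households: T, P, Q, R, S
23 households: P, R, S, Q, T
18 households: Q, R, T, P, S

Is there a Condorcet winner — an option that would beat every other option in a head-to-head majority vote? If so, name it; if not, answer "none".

Checking pairwise contests:
S beats Q 92–74.
Q beats T 127–39.
R beats S 98–68.
P beats R 96–70.
S beats P 88–78.
Every option loses at least one head-to-head, so there is no Condorcet winner.

none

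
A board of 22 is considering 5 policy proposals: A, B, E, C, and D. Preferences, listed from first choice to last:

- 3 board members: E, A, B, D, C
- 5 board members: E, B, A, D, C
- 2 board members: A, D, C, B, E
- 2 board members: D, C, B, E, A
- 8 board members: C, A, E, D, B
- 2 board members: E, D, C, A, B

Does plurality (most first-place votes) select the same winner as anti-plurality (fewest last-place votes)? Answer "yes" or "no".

no

Plurality — first-place votes: A 2, B 0, E 10, C 8, D 2. Winner: E.
Anti-plurality — last-place votes: A 2, B 10, E 2, C 8, D 0. Winner: D.
The two methods disagree.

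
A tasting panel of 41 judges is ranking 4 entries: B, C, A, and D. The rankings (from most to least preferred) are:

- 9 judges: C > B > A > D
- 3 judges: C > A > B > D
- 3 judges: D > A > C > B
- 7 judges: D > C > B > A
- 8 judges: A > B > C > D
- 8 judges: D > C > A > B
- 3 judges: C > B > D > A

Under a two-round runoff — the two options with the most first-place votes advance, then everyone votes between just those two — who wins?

C

Round 1 first-place votes: B 0, C 15, A 8, D 18.
D and C advance.
Runoff: D is preferred to C by 18 voters; C by 23.
C wins the runoff.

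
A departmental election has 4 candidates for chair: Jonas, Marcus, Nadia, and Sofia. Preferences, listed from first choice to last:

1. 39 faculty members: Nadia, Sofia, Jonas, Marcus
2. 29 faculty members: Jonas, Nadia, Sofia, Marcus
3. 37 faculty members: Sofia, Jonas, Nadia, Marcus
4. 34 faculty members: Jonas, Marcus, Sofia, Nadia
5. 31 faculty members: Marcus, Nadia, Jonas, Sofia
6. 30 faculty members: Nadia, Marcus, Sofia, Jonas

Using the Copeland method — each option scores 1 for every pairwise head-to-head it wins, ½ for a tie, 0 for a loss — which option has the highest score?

Nadia

Jonas: beats Marcus; ties Nadia; loses to Sofia → score 1.5.
Marcus: loses to Jonas, Nadia, and Sofia → score 0.
Nadia: beats Marcus and Sofia; ties Jonas → score 2.5.
Sofia: beats Jonas and Marcus; loses to Nadia → score 2.
Nadia has the best pairwise record.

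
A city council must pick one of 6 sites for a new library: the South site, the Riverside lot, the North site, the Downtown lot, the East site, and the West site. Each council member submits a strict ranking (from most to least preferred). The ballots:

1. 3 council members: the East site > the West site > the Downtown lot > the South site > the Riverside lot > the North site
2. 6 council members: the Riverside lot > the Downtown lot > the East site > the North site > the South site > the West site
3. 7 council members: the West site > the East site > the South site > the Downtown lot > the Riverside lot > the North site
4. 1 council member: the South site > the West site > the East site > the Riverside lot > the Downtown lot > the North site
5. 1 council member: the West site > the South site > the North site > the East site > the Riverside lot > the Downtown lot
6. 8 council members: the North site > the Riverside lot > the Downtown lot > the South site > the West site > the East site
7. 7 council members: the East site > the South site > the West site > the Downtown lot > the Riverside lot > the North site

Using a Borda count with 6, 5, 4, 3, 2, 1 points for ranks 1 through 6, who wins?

the South site: 3·3 + 6·2 + 7·4 + 1·6 + 1·5 + 8·3 + 7·5 = 119
the Riverside lot: 3·2 + 6·6 + 7·2 + 1·3 + 1·2 + 8·5 + 7·2 = 115
the North site: 3·1 + 6·3 + 7·1 + 1·1 + 1·4 + 8·6 + 7·1 = 88
the Downtown lot: 3·4 + 6·5 + 7·3 + 1·2 + 1·1 + 8·4 + 7·3 = 119
the East site: 3·6 + 6·4 + 7·5 + 1·4 + 1·3 + 8·1 + 7·6 = 134
the West site: 3·5 + 6·1 + 7·6 + 1·5 + 1·6 + 8·2 + 7·4 = 118
the East site has the highest Borda score (134).

the East site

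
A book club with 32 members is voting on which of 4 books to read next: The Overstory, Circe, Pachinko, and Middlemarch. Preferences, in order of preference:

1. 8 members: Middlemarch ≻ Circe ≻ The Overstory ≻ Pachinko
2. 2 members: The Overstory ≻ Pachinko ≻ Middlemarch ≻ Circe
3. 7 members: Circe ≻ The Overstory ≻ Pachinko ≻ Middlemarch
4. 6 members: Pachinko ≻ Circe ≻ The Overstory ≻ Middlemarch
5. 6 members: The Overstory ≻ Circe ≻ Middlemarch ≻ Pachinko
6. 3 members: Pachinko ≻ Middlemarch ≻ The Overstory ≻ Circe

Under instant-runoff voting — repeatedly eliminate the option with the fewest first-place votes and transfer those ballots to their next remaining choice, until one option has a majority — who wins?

The Overstory

Round 1: The Overstory 8, Circe 7, Pachinko 9, Middlemarch 8. Eliminate Circe.
Round 2: The Overstory 15, Pachinko 9, Middlemarch 8. Eliminate Middlemarch.
Round 3: The Overstory 23, Pachinko 9. The Overstory has a majority.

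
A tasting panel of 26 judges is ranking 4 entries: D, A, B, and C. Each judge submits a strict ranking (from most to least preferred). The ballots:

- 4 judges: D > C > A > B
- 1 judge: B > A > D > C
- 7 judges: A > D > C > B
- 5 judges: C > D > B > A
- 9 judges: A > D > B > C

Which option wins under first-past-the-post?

First-place votes: D 4, A 16, B 1, C 5.
A has the most first-place votes.

A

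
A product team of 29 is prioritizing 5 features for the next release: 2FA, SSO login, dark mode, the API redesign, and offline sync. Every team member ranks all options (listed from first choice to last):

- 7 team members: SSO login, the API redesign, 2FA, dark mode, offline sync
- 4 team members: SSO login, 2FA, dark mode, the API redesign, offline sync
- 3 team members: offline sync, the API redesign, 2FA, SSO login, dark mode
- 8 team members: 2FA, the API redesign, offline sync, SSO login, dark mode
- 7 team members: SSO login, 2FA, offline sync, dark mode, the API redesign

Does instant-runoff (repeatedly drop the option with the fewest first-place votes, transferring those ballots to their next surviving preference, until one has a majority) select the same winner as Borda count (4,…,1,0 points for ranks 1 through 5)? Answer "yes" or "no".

Instant-runoff — R1 2FA 8, SSO login 18, dark mode 0, the API redesign 0, offline sync 3 (SSO login winner). Winner: SSO login.
Borda — scores: 2FA 85, SSO login 83, dark mode 22, the API redesign 58, offline sync 42. Winner: 2FA.
The two methods disagree.

no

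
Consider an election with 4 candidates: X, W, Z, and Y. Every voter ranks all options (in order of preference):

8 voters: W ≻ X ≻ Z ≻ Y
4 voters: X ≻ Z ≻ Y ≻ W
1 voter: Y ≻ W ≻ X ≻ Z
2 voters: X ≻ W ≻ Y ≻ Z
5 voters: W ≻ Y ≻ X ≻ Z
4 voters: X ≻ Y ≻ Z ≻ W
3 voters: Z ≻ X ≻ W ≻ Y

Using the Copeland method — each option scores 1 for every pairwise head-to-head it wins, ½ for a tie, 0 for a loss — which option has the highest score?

X: beats Z and Y; loses to W → score 2.
W: beats X, Z, and Y → score 3.
Z: beats Y; loses to X and W → score 1.
Y: loses to X, W, and Z → score 0.
W has the best pairwise record.

W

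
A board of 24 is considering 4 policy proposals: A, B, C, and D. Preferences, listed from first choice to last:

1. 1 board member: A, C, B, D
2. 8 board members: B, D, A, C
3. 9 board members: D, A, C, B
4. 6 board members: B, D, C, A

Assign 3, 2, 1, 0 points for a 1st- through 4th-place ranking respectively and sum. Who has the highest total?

D

A: 1·3 + 8·1 + 9·2 + 6·0 = 29
B: 1·1 + 8·3 + 9·0 + 6·3 = 43
C: 1·2 + 8·0 + 9·1 + 6·1 = 17
D: 1·0 + 8·2 + 9·3 + 6·2 = 55
D has the highest Borda score (55).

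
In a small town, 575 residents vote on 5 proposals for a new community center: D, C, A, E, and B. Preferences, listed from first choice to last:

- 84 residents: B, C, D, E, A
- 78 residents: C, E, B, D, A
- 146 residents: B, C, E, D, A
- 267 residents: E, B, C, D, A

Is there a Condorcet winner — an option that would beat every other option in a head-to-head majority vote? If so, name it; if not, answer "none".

Checking pairwise contests:
C beats D 575–0.
B beats C 497–78.
D beats A 575–0.
C beats E 308–267.
E beats B 345–230.
Every option loses at least one head-to-head, so there is no Condorcet winner.

none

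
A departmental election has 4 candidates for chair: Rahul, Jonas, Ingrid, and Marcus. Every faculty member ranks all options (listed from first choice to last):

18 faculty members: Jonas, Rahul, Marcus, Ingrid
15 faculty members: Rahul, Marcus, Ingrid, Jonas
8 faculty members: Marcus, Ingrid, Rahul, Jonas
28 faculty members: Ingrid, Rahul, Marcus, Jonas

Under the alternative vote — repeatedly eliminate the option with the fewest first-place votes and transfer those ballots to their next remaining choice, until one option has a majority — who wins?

Round 1: Rahul 15, Jonas 18, Ingrid 28, Marcus 8. Eliminate Marcus.
Round 2: Rahul 15, Jonas 18, Ingrid 36. Ingrid has a majority.

Ingrid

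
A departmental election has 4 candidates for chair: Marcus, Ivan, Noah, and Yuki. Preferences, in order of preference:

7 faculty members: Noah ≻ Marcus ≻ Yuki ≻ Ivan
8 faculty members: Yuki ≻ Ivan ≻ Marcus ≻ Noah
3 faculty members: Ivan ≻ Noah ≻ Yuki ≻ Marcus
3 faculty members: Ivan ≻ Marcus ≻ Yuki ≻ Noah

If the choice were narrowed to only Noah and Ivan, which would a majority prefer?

Voters preferring Noah to Ivan: 7; preferring Ivan to Noah: 14.
Ivan wins the head-to-head.

Ivan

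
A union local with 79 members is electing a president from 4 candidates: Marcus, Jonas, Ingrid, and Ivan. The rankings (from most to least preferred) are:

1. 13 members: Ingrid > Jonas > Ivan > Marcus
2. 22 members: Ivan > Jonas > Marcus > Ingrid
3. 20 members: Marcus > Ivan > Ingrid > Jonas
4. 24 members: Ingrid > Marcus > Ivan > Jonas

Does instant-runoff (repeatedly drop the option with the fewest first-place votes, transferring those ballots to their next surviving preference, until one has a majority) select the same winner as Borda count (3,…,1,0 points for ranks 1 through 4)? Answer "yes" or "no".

Instant-runoff — R1 Marcus 20, Jonas 0, Ingrid 37, Ivan 22 (Jonas out); R2 Marcus 20, Ingrid 37, Ivan 22 (Marcus out); R3 Ingrid 37, Ivan 42 (Ivan winner). Winner: Ivan.
Borda — scores: Marcus 130, Jonas 70, Ingrid 131, Ivan 143. Winner: Ivan.
The two methods agree.

yes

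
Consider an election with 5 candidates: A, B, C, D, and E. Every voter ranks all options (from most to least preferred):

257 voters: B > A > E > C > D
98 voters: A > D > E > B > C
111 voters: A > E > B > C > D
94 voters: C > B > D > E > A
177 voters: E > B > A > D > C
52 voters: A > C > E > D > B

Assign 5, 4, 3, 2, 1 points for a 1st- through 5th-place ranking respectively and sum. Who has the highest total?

A

A: 257·4 + 98·5 + 111·5 + 94·1 + 177·3 + 52·5 = 2958
B: 257·5 + 98·2 + 111·3 + 94·4 + 177·4 + 52·1 = 2950
C: 257·2 + 98·1 + 111·2 + 94·5 + 177·1 + 52·4 = 1689
D: 257·1 + 98·4 + 111·1 + 94·3 + 177·2 + 52·2 = 1500
E: 257·3 + 98·3 + 111·4 + 94·2 + 177·5 + 52·3 = 2738
A has the highest Borda score (2958).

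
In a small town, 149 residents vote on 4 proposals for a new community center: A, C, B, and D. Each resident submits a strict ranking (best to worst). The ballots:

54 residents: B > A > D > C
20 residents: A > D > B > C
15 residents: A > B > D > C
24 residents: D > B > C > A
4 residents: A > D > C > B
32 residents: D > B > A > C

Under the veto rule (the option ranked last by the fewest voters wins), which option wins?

Last-place votes: A 24, C 121, B 4, D 0.
D is ranked last by the fewest voters, so D wins.

D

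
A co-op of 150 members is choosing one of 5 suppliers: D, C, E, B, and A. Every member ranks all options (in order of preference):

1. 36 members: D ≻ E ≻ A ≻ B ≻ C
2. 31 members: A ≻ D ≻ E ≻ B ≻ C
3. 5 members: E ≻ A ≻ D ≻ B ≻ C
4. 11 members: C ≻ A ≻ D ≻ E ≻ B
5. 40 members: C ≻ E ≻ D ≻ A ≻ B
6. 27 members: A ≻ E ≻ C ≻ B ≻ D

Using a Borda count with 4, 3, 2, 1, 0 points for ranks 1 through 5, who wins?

D: 36·4 + 31·3 + 5·2 + 11·2 + 40·2 + 27·0 = 349
C: 36·0 + 31·0 + 5·0 + 11·4 + 40·4 + 27·2 = 258
E: 36·3 + 31·2 + 5·4 + 11·1 + 40·3 + 27·3 = 402
B: 36·1 + 31·1 + 5·1 + 11·0 + 40·0 + 27·1 = 99
A: 36·2 + 31·4 + 5·3 + 11·3 + 40·1 + 27·4 = 392
E has the highest Borda score (402).

E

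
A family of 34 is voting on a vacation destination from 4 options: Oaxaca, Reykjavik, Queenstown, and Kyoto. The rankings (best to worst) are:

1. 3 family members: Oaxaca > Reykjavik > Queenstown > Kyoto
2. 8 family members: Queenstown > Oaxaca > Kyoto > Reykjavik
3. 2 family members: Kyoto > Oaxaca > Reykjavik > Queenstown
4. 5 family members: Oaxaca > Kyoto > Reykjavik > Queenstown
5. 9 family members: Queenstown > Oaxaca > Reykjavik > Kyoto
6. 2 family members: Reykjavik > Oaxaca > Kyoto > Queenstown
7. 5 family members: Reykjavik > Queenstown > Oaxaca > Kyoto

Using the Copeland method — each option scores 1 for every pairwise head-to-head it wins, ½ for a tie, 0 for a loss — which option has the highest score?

Oaxaca: beats Reykjavik and Kyoto; loses to Queenstown → score 2.
Reykjavik: beats Kyoto; ties Queenstown; loses to Oaxaca → score 1.5.
Queenstown: beats Oaxaca and Kyoto; ties Reykjavik → score 2.5.
Kyoto: loses to Oaxaca, Reykjavik, and Queenstown → score 0.
Queenstown has the best pairwise record.

Queenstown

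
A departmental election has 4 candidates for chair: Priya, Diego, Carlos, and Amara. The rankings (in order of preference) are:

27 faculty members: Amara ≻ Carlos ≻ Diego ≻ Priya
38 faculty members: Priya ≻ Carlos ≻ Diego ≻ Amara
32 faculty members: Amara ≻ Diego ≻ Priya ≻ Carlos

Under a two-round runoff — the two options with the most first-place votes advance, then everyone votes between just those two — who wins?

Amara

Round 1 first-place votes: Priya 38, Diego 0, Carlos 0, Amara 59.
Amara and Priya advance.
Runoff: Amara is preferred to Priya by 59 voters; Priya by 38.
Amara wins the runoff.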